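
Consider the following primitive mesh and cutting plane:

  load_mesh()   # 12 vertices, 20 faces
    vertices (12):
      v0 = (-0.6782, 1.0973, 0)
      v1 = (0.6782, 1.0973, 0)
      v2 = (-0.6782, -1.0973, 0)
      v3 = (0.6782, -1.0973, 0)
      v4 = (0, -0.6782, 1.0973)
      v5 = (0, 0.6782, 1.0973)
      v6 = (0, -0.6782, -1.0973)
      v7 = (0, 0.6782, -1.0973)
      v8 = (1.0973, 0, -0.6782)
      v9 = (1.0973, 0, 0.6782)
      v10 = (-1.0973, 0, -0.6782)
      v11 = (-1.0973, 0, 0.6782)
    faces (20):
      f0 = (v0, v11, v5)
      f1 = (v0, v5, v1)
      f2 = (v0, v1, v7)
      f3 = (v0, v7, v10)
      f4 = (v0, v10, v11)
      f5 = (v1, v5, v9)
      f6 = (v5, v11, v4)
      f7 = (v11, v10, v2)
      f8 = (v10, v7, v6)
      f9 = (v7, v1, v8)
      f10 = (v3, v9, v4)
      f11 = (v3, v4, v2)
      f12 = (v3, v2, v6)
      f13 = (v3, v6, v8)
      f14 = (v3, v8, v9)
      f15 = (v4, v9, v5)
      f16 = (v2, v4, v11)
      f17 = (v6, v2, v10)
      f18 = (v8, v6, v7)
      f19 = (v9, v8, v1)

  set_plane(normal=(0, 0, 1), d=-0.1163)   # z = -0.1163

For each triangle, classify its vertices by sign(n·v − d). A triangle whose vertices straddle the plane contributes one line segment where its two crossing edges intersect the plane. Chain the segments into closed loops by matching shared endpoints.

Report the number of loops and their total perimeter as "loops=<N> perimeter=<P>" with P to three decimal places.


loops=1 perimeter=7.131

Straddling triangles (10 of 20):
  (v0,v1,v7) [++-] → (0.606319, 1.05288, -0.1163)–(-0.606319, 1.05288, -0.1163)  len=1.2126
  (v0,v7,v10) [+--] → (-0.606319, 1.05288, -0.1163)–(-0.750069, 0.909131, -0.1163)  len=0.2033
  (v0,v10,v11) [+-+] → (-0.750069, 0.909131, -0.1163)–(-1.0973, 0, -0.1163)  len=0.9732
  (v11,v10,v2) [+-+] → (-1.0973, 0, -0.1163)–(-0.750069, -0.909131, -0.1163)  len=0.9732
  (v7,v1,v8) [-+-] → (0.606319, 1.05288, -0.1163)–(0.750069, 0.909131, -0.1163)  len=0.2033
  (v3,v2,v6) [++-] → (-0.606319, -1.05288, -0.1163)–(0.606319, -1.05288, -0.1163)  len=1.2126
  (v3,v6,v8) [+--] → (0.606319, -1.05288, -0.1163)–(0.750069, -0.909131, -0.1163)  len=0.2033
  (v3,v8,v9) [+-+] → (0.750069, -0.909131, -0.1163)–(1.0973, 0, -0.1163)  len=0.9732
  (v6,v2,v10) [-+-] → (-0.606319, -1.05288, -0.1163)–(-0.750069, -0.909131, -0.1163)  len=0.2033
  (v9,v8,v1) [+-+] → (1.0973, 0, -0.1163)–(0.750069, 0.909131, -0.1163)  len=0.9732

Chained into 1 loop(s):
  loop 1: 10 segments, perimeter = 7.1312
Total perimeter = 7.131


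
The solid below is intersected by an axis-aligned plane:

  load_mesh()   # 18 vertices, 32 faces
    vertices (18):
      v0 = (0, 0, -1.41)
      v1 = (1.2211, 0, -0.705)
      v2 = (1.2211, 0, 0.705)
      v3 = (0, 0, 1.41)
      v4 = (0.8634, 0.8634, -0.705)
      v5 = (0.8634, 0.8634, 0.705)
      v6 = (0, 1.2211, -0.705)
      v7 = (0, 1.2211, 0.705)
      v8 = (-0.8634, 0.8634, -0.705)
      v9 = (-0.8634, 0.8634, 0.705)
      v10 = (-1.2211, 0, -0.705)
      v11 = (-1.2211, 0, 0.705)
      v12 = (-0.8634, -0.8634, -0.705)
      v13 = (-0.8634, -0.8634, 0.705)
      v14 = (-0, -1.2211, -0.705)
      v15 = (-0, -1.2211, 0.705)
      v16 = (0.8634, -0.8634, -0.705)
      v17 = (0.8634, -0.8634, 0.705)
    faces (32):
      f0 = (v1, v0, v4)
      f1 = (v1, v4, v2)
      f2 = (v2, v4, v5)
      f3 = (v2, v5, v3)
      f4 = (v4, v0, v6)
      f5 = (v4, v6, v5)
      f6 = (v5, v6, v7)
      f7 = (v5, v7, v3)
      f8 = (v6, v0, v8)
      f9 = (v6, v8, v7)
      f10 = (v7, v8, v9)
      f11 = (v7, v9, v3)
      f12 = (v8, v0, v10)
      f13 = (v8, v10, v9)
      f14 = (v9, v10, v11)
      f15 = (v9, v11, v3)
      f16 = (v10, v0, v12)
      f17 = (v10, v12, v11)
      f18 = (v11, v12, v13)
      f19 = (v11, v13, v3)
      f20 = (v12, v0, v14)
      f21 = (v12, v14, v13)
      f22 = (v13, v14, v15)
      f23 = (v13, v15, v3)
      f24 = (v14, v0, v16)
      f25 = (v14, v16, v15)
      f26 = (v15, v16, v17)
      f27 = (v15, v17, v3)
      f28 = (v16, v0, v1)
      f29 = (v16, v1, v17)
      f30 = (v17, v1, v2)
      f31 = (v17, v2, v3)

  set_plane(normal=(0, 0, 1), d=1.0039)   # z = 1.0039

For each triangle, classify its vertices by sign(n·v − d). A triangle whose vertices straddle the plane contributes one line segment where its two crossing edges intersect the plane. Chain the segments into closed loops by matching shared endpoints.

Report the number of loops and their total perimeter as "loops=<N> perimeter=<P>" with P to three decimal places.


Straddling triangles (8 of 32):
  (v2,v5,v3) [--+] → (0.497343, 0.497343, 1.0039)–(0.703388, 0, 1.0039)  len=0.5383
  (v5,v7,v3) [--+] → (0, 0.703388, 1.0039)–(0.497343, 0.497343, 1.0039)  len=0.5383
  (v7,v9,v3) [--+] → (-0.497343, 0.497343, 1.0039)–(0, 0.703388, 1.0039)  len=0.5383
  (v9,v11,v3) [--+] → (-0.703388, 0, 1.0039)–(-0.497343, 0.497343, 1.0039)  len=0.5383
  (v11,v13,v3) [--+] → (-0.497343, -0.497343, 1.0039)–(-0.703388, 0, 1.0039)  len=0.5383
  (v13,v15,v3) [--+] → (0, -0.703388, 1.0039)–(-0.497343, -0.497343, 1.0039)  len=0.5383
  (v15,v17,v3) [--+] → (0.497343, -0.497343, 1.0039)–(0, -0.703388, 1.0039)  len=0.5383
  (v17,v2,v3) [--+] → (0.703388, 0, 1.0039)–(0.497343, -0.497343, 1.0039)  len=0.5383

Chained into 1 loop(s):
  loop 1: 8 segments, perimeter = 4.3067
Total perimeter = 4.307

loops=1 perimeter=4.307


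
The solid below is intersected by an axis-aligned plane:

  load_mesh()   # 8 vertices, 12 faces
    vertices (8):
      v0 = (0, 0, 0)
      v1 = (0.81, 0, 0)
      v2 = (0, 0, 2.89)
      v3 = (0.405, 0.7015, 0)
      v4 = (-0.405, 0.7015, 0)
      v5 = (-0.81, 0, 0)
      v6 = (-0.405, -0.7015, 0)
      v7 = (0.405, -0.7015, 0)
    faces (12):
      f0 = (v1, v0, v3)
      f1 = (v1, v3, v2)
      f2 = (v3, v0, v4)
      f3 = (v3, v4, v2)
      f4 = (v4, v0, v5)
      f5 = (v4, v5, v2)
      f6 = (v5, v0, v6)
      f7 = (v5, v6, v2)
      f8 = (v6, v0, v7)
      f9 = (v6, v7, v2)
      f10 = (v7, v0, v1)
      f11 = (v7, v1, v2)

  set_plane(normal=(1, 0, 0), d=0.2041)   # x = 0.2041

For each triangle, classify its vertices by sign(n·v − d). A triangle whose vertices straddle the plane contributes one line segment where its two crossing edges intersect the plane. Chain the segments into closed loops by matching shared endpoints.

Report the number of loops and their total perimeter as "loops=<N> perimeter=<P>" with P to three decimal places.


loops=1 perimeter=5.972

Straddling triangles (8 of 12):
  (v1,v0,v3) [+-+] → (0.2041, 0, 0)–(0.2041, 0.353521, 0)  len=0.3535
  (v1,v3,v2) [++-] → (0.2041, 0.353521, 1.43358)–(0.2041, 0, 2.16179)  len=0.8095
  (v3,v0,v4) [+--] → (0.2041, 0.353521, 0)–(0.2041, 0.7015, 0)  len=0.3480
  (v3,v4,v2) [+--] → (0.2041, 0.7015, 0)–(0.2041, 0.353521, 1.43358)  len=1.4752
  (v6,v0,v7) [--+] → (0.2041, -0.353521, 0)–(0.2041, -0.7015, 0)  len=0.3480
  (v6,v7,v2) [-+-] → (0.2041, -0.7015, 0)–(0.2041, -0.353521, 1.43358)  len=1.4752
  (v7,v0,v1) [+-+] → (0.2041, -0.353521, 0)–(0.2041, 0, 0)  len=0.3535
  (v7,v1,v2) [++-] → (0.2041, 0, 2.16179)–(0.2041, -0.353521, 1.43358)  len=0.8095

Chained into 1 loop(s):
  loop 1: 8 segments, perimeter = 5.9724
Total perimeter = 5.972


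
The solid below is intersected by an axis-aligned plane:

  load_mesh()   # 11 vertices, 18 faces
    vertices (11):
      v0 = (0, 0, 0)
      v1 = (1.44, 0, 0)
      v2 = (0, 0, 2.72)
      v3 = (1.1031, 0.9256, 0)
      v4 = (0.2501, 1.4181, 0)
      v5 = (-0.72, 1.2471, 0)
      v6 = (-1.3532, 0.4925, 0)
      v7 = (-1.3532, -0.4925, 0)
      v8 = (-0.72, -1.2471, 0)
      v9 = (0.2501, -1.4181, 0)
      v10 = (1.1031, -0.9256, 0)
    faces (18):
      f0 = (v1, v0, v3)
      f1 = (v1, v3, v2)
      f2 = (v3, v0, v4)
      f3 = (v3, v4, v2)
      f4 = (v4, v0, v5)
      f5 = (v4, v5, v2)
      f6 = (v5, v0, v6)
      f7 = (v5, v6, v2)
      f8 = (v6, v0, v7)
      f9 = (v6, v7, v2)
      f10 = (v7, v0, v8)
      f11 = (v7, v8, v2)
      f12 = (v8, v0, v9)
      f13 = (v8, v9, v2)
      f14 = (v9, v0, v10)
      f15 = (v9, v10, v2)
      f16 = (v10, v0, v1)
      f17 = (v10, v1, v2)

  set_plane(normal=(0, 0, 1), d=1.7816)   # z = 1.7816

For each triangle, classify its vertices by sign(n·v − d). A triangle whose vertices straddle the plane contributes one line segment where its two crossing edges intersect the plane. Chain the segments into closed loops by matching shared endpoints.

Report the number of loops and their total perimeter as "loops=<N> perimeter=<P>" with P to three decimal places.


Straddling triangles (9 of 18):
  (v1,v3,v2) [--+] → (0.38057, 0.319332, 1.7816)–(0.4968, 0, 1.7816)  len=0.3398
  (v3,v4,v2) [--+] → (0.0862845, 0.489244, 1.7816)–(0.38057, 0.319332, 1.7816)  len=0.3398
  (v4,v5,v2) [--+] → (-0.2484, 0.430249, 1.7816)–(0.0862845, 0.489245, 1.7816)  len=0.3398
  (v5,v6,v2) [--+] → (-0.466854, 0.169912, 1.7816)–(-0.2484, 0.43025, 1.7816)  len=0.3398
  (v6,v7,v2) [--+] → (-0.466854, -0.169912, 1.7816)–(-0.466854, 0.169913, 1.7816)  len=0.3398
  (v7,v8,v2) [--+] → (-0.2484, -0.430249, 1.7816)–(-0.466854, -0.169913, 1.7816)  len=0.3398
  (v8,v9,v2) [--+] → (0.0862845, -0.489244, 1.7816)–(-0.2484, -0.43025, 1.7816)  len=0.3398
  (v9,v10,v2) [--+] → (0.38057, -0.319332, 1.7816)–(0.0862845, -0.489245, 1.7816)  len=0.3398
  (v10,v1,v2) [--+] → (0.4968, 0, 1.7816)–(0.38057, -0.319332, 1.7816)  len=0.3398

Chained into 1 loop(s):
  loop 1: 9 segments, perimeter = 3.0585
Total perimeter = 3.058

loops=1 perimeter=3.058


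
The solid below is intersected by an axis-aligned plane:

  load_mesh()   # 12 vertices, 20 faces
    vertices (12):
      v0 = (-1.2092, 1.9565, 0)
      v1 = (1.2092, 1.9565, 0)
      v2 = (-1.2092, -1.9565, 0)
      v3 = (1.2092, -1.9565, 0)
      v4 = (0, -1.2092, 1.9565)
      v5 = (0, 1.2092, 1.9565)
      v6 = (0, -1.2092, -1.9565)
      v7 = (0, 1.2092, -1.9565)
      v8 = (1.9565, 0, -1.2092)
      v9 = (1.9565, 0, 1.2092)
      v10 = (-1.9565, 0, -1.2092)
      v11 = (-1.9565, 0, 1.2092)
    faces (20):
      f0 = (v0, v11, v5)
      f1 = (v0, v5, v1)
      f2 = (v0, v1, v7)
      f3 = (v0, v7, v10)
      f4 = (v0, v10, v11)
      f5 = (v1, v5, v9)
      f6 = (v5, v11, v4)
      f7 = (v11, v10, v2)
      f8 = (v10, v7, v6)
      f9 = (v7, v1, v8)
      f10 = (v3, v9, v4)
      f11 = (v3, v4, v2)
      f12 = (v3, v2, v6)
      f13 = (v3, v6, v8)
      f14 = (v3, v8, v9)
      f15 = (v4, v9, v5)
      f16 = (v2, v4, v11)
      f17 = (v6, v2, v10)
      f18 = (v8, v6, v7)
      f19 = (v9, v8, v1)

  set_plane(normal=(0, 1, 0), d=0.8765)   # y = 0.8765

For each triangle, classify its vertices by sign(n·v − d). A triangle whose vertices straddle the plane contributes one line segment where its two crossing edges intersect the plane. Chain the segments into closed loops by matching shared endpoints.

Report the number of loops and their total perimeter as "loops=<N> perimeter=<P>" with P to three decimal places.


Straddling triangles (10 of 20):
  (v0,v11,v5) [+-+] → (-1.62171, 0.8765, 0.667486)–(-0.538313, 0.8765, 1.75089)  len=1.5322
  (v0,v7,v10) [++-] → (-0.538313, 0.8765, -1.75089)–(-1.62171, 0.8765, -0.667486)  len=1.5322
  (v0,v10,v11) [+--] → (-1.62171, 0.8765, -0.667486)–(-1.62171, 0.8765, 0.667486)  len=1.3350
  (v1,v5,v9) [++-] → (0.538313, 0.8765, 1.75089)–(1.62171, 0.8765, 0.667486)  len=1.5322
  (v5,v11,v4) [+--] → (-0.538313, 0.8765, 1.75089)–(0, 0.8765, 1.9565)  len=0.5762
  (v10,v7,v6) [-+-] → (-0.538313, 0.8765, -1.75089)–(0, 0.8765, -1.9565)  len=0.5762
  (v7,v1,v8) [++-] → (1.62171, 0.8765, -0.667486)–(0.538313, 0.8765, -1.75089)  len=1.5322
  (v4,v9,v5) [--+] → (0.538313, 0.8765, 1.75089)–(0, 0.8765, 1.9565)  len=0.5762
  (v8,v6,v7) [--+] → (0, 0.8765, -1.9565)–(0.538313, 0.8765, -1.75089)  len=0.5762
  (v9,v8,v1) [--+] → (1.62171, 0.8765, -0.667486)–(1.62171, 0.8765, 0.667486)  len=1.3350

Chained into 1 loop(s):
  loop 1: 10 segments, perimeter = 11.1036
Total perimeter = 11.104

loops=1 perimeter=11.104


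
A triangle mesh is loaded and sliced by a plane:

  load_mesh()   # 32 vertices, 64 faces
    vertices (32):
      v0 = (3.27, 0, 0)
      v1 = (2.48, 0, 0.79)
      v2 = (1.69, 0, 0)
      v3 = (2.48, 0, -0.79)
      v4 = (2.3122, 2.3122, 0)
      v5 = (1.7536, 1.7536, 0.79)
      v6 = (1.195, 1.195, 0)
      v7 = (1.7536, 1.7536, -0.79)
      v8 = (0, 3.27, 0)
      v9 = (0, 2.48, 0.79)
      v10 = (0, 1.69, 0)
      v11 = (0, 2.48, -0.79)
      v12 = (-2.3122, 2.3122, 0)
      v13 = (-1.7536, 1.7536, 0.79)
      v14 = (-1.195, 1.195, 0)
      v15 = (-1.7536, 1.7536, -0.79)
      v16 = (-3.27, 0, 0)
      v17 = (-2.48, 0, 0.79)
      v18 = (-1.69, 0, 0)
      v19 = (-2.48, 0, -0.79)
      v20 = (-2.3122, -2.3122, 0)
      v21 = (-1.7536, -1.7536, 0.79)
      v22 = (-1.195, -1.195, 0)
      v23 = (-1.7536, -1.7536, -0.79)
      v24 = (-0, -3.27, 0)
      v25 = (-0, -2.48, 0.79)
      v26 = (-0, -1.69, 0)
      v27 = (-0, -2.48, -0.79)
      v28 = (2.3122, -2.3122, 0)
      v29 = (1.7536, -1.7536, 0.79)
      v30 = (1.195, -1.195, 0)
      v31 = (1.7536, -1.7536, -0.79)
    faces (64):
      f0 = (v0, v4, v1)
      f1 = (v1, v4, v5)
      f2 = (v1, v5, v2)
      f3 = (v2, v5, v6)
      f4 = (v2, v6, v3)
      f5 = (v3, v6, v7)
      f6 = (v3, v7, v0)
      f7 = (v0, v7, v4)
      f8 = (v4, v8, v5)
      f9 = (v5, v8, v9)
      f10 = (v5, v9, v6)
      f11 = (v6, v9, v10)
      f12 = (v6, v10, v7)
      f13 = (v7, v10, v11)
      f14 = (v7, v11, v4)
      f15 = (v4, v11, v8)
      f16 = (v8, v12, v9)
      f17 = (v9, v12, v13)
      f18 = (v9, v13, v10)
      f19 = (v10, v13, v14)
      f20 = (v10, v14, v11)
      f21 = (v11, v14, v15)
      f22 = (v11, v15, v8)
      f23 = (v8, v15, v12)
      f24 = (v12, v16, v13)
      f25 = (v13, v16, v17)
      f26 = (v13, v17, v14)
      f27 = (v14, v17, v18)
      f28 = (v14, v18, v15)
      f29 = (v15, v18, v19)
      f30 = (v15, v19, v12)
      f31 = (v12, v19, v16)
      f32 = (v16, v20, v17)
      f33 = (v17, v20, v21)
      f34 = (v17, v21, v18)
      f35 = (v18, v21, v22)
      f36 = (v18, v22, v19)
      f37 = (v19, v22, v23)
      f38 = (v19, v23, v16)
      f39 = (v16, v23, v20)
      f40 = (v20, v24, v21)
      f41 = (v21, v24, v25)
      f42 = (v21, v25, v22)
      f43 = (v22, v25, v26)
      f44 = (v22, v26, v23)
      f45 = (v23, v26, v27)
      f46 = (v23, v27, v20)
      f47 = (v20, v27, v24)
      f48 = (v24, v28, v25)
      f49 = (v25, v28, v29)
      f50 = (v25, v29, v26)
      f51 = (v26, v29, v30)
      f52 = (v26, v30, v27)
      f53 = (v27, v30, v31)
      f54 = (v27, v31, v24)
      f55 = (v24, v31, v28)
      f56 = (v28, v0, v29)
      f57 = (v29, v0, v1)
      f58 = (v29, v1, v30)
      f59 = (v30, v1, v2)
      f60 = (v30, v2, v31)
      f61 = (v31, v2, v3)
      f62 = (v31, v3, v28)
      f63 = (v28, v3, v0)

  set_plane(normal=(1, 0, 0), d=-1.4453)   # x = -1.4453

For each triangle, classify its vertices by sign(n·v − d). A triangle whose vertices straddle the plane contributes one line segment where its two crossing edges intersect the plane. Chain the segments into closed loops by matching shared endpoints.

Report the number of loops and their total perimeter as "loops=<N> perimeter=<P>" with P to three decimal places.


loops=2 perimeter=10.635

Straddling triangles (20 of 64):
  (v8,v12,v9) [+-+] → (-1.4453, 2.6713, 0)–(-1.4453, 2.37511, 0.29619)  len=0.4189
  (v9,v12,v13) [+--] → (-1.4453, 2.37511, 0.29619)–(-1.4453, 1.88131, 0.79)  len=0.6983
  (v9,v13,v10) [+-+] → (-1.4453, 1.88131, 0.79)–(-1.4453, 1.74242, 0.65111)  len=0.1964
  (v10,v13,v14) [+-+] → (-1.4453, 1.74242, 0.65111)–(-1.4453, 1.4453, 0.353987)  len=0.4202
  (v11,v14,v15) [++-] → (-1.4453, 1.4453, -0.353987)–(-1.4453, 1.88131, -0.79)  len=0.6166
  (v11,v15,v8) [+-+] → (-1.4453, 1.88131, -0.79)–(-1.4453, 2.0202, -0.65111)  len=0.1964
  (v8,v15,v12) [+--] → (-1.4453, 2.0202, -0.65111)–(-1.4453, 2.6713, 0)  len=0.9208
  (v13,v17,v14) [--+] → (-1.4453, 0.962231, 0.153881)–(-1.4453, 1.4453, 0.353987)  len=0.5229
  (v14,v17,v18) [+--] → (-1.4453, 0.962231, 0.153881)–(-1.4453, 0.59074, 0)  len=0.4021
  (v14,v18,v15) [+--] → (-1.4453, 0.59074, 0)–(-1.4453, 1.4453, -0.353987)  len=0.9250
  (v18,v21,v22) [--+] → (-1.4453, -1.4453, 0.353987)–(-1.4453, -0.59074, 0)  len=0.9250
  (v18,v22,v19) [-+-] → (-1.4453, -0.59074, 0)–(-1.4453, -0.962231, -0.153881)  len=0.4021
  (v19,v22,v23) [-+-] → (-1.4453, -0.962231, -0.153881)–(-1.4453, -1.4453, -0.353987)  len=0.5229
  (v20,v24,v21) [-+-] → (-1.4453, -2.6713, 0)–(-1.4453, -2.0202, 0.65111)  len=0.9208
  (v21,v24,v25) [-++] → (-1.4453, -2.0202, 0.65111)–(-1.4453, -1.88131, 0.79)  len=0.1964
  (v21,v25,v22) [-++] → (-1.4453, -1.88131, 0.79)–(-1.4453, -1.4453, 0.353987)  len=0.6166
  (v22,v26,v23) [++-] → (-1.4453, -1.74242, -0.65111)–(-1.4453, -1.4453, -0.353987)  len=0.4202
  (v23,v26,v27) [-++] → (-1.4453, -1.74242, -0.65111)–(-1.4453, -1.88131, -0.79)  len=0.1964
  (v23,v27,v20) [-+-] → (-1.4453, -1.88131, -0.79)–(-1.4453, -2.37511, -0.29619)  len=0.6983
  (v20,v27,v24) [-++] → (-1.4453, -2.37511, -0.29619)–(-1.4453, -2.6713, 0)  len=0.4189

Chained into 2 loop(s):
  loop 1: 10 segments, perimeter = 5.3176
  loop 2: 10 segments, perimeter = 5.3176
Total perimeter = 10.635


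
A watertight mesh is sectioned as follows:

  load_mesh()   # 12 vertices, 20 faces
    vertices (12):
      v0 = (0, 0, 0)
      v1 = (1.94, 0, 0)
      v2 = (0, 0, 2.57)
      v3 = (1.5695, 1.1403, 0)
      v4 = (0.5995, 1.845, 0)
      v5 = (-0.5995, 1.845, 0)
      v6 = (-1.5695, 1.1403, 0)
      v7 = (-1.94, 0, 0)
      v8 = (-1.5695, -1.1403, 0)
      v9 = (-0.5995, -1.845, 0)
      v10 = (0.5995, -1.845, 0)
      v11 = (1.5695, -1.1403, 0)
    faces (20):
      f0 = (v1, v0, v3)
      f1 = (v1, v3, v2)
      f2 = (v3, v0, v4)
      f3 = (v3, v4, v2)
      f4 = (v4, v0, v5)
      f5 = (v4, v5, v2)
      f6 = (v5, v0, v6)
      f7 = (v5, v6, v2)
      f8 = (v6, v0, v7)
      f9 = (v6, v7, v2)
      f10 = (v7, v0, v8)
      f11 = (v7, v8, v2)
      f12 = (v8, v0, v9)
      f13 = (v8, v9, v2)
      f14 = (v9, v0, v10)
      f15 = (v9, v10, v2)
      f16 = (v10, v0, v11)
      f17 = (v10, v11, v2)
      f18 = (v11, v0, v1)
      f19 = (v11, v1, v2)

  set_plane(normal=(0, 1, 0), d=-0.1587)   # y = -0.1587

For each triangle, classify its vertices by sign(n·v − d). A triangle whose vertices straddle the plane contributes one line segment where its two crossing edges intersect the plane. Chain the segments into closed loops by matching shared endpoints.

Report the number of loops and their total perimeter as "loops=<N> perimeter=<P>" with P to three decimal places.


loops=1 perimeter=9.855

Straddling triangles (10 of 20):
  (v7,v0,v8) [++-] → (-0.218433, -0.1587, 0)–(-1.88844, -0.1587, 0)  len=1.6700
  (v7,v8,v2) [+-+] → (-1.88844, -0.1587, 0)–(-0.218433, -0.1587, 2.21232)  len=2.7719
  (v8,v0,v9) [-+-] → (-0.218433, -0.1587, 0)–(-0.0515667, -0.1587, 0)  len=0.1669
  (v8,v9,v2) [--+] → (-0.0515667, -0.1587, 2.34894)–(-0.218433, -0.1587, 2.21232)  len=0.2157
  (v9,v0,v10) [-+-] → (-0.0515667, -0.1587, 0)–(0.0515667, -0.1587, 0)  len=0.1031
  (v9,v10,v2) [--+] → (0.0515667, -0.1587, 2.34894)–(-0.0515667, -0.1587, 2.34894)  len=0.1031
  (v10,v0,v11) [-+-] → (0.0515667, -0.1587, 0)–(0.218433, -0.1587, 0)  len=0.1669
  (v10,v11,v2) [--+] → (0.218433, -0.1587, 2.21232)–(0.0515667, -0.1587, 2.34894)  len=0.2157
  (v11,v0,v1) [-++] → (0.218433, -0.1587, 0)–(1.88844, -0.1587, 0)  len=1.6700
  (v11,v1,v2) [-++] → (1.88844, -0.1587, 0)–(0.218433, -0.1587, 2.21232)  len=2.7719

Chained into 1 loop(s):
  loop 1: 10 segments, perimeter = 9.8551
Total perimeter = 9.855


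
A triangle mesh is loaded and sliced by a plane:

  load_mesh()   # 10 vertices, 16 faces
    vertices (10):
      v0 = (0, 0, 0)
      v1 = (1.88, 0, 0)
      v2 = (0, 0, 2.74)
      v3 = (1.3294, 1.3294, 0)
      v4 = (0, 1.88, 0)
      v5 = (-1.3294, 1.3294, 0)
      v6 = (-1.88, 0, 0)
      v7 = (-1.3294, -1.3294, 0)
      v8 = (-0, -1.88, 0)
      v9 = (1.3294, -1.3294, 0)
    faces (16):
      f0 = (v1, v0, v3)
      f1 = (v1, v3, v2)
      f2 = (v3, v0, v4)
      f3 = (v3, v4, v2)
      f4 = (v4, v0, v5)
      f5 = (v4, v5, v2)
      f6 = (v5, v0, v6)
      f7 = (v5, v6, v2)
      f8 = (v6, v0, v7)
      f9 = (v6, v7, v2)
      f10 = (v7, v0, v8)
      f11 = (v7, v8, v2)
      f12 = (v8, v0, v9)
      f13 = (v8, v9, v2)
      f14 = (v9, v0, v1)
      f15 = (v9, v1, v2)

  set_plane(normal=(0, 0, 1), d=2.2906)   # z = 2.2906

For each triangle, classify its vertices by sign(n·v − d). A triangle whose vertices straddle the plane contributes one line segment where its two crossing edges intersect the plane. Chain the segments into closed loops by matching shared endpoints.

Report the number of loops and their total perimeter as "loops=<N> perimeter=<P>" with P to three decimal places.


loops=1 perimeter=1.888

Straddling triangles (8 of 16):
  (v1,v3,v2) [--+] → (0.218041, 0.218041, 2.2906)–(0.308347, 0, 2.2906)  len=0.2360
  (v3,v4,v2) [--+] → (0, 0.308347, 2.2906)–(0.218041, 0.218041, 2.2906)  len=0.2360
  (v4,v5,v2) [--+] → (-0.218041, 0.218041, 2.2906)–(0, 0.308347, 2.2906)  len=0.2360
  (v5,v6,v2) [--+] → (-0.308347, 0, 2.2906)–(-0.218041, 0.218041, 2.2906)  len=0.2360
  (v6,v7,v2) [--+] → (-0.218041, -0.218041, 2.2906)–(-0.308347, 0, 2.2906)  len=0.2360
  (v7,v8,v2) [--+] → (0, -0.308347, 2.2906)–(-0.218041, -0.218041, 2.2906)  len=0.2360
  (v8,v9,v2) [--+] → (0.218041, -0.218041, 2.2906)–(0, -0.308347, 2.2906)  len=0.2360
  (v9,v1,v2) [--+] → (0.308347, 0, 2.2906)–(0.218041, -0.218041, 2.2906)  len=0.2360

Chained into 1 loop(s):
  loop 1: 8 segments, perimeter = 1.8880
Total perimeter = 1.888


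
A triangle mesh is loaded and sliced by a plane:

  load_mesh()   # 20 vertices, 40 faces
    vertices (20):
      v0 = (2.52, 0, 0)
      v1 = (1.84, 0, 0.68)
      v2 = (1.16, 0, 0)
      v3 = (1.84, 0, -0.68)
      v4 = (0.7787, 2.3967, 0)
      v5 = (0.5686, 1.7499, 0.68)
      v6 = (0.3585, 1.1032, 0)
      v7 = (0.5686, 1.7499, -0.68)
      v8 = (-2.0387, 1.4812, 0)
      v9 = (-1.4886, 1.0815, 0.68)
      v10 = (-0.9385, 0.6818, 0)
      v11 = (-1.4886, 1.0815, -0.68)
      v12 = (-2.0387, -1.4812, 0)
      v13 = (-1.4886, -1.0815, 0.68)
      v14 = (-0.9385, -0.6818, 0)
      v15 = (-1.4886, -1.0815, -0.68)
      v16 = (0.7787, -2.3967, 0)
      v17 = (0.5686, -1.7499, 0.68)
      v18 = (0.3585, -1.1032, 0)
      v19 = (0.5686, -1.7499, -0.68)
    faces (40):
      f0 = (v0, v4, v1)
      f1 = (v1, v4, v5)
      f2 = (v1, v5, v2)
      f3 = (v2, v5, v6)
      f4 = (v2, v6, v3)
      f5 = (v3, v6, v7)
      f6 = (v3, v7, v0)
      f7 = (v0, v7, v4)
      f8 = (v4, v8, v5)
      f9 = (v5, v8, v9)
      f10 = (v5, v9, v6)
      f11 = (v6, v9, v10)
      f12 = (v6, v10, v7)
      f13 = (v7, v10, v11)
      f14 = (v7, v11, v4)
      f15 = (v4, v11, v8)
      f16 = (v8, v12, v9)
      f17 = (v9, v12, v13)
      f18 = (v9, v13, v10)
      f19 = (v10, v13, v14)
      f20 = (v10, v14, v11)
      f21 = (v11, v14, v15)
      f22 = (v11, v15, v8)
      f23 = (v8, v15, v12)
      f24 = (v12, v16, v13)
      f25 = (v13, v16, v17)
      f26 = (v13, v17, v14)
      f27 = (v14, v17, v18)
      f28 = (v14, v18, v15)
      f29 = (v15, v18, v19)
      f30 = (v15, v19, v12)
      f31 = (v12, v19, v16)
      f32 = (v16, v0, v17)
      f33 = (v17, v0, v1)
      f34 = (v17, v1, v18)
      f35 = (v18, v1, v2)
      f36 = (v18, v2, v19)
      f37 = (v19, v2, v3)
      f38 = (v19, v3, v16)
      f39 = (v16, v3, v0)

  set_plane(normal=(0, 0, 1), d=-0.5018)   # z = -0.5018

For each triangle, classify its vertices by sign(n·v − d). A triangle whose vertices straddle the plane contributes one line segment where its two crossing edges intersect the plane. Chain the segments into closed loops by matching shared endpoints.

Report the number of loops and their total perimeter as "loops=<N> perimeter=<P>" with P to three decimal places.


loops=2 perimeter=21.630

Straddling triangles (20 of 40):
  (v2,v6,v3) [++-] → (1.45176, 0.289103, -0.5018)–(1.6618, 0, -0.5018)  len=0.3573
  (v3,v6,v7) [-+-] → (1.45176, 0.289103, -0.5018)–(0.513541, 1.58043, -0.5018)  len=1.5962
  (v3,v7,v0) [--+] → (1.07998, 1.29132, -0.5018)–(2.0182, 0, -0.5018)  len=1.5962
  (v0,v7,v4) [+-+] → (1.07998, 1.29132, -0.5018)–(0.623659, 1.9194, -0.5018)  len=0.7763
  (v6,v10,v7) [++-] → (0.173651, 1.46999, -0.5018)–(0.513541, 1.58043, -0.5018)  len=0.3574
  (v7,v10,v11) [-+-] → (0.173651, 1.46999, -0.5018)–(-1.34444, 0.976755, -0.5018)  len=1.5962
  (v7,v11,v4) [--+] → (-0.894434, 1.42616, -0.5018)–(0.623659, 1.9194, -0.5018)  len=1.5962
  (v4,v11,v8) [+-+] → (-0.894434, 1.42616, -0.5018)–(-1.63276, 1.18624, -0.5018)  len=0.7763
  (v10,v14,v11) [++-] → (-1.34444, 0.619412, -0.5018)–(-1.34444, 0.976755, -0.5018)  len=0.3573
  (v11,v14,v15) [-+-] → (-1.34444, 0.619412, -0.5018)–(-1.34444, -0.976755, -0.5018)  len=1.5962
  (v11,v15,v8) [--+] → (-1.63276, -0.409922, -0.5018)–(-1.63276, 1.18624, -0.5018)  len=1.5962
  (v8,v15,v12) [+-+] → (-1.63276, -0.409922, -0.5018)–(-1.63276, -1.18624, -0.5018)  len=0.7763
  (v14,v18,v15) [++-] → (-1.00455, -1.08719, -0.5018)–(-1.34444, -0.976755, -0.5018)  len=0.3574
  (v15,v18,v19) [-+-] → (-1.00455, -1.08719, -0.5018)–(0.513541, -1.58043, -0.5018)  len=1.5962
  (v15,v19,v12) [--+] → (-0.114666, -1.67948, -0.5018)–(-1.63276, -1.18624, -0.5018)  len=1.5962
  (v12,v19,v16) [+-+] → (-0.114666, -1.67948, -0.5018)–(0.623659, -1.9194, -0.5018)  len=0.7763
  (v18,v2,v19) [++-] → (0.723582, -1.29132, -0.5018)–(0.513541, -1.58043, -0.5018)  len=0.3573
  (v19,v2,v3) [-+-] → (0.723582, -1.29132, -0.5018)–(1.6618, 0, -0.5018)  len=1.5962
  (v19,v3,v16) [--+] → (1.56188, -0.628076, -0.5018)–(0.623659, -1.9194, -0.5018)  len=1.5962
  (v16,v3,v0) [+-+] → (1.56188, -0.628076, -0.5018)–(2.0182, 0, -0.5018)  len=0.7763

Chained into 2 loop(s):
  loop 1: 10 segments, perimeter = 9.7677
  loop 2: 10 segments, perimeter = 11.8626
Total perimeter = 21.630


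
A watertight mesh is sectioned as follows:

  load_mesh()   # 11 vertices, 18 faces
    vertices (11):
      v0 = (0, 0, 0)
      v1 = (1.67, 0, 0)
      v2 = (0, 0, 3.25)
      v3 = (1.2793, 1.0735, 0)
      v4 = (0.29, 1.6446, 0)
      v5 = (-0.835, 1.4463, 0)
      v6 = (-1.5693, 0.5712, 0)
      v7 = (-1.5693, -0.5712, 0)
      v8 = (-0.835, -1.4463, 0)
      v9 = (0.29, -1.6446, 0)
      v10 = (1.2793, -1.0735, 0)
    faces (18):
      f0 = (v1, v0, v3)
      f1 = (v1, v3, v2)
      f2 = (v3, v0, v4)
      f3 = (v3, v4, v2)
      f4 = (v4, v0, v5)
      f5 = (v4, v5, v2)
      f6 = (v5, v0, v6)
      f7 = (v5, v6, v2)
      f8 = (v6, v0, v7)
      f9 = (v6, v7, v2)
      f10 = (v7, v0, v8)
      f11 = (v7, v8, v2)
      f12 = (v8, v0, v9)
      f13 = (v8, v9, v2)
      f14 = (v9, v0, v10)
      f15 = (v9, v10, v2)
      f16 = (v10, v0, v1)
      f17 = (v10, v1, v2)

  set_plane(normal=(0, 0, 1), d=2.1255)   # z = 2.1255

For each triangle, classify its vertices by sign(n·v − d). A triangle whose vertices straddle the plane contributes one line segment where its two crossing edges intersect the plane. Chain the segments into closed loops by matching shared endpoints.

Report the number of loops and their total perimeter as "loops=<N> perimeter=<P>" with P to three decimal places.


loops=1 perimeter=3.557

Straddling triangles (9 of 18):
  (v1,v3,v2) [--+] → (0.442638, 0.371431, 2.1255)–(0.57782, 0, 2.1255)  len=0.3953
  (v3,v4,v2) [--+] → (0.10034, 0.569032, 2.1255)–(0.442638, 0.371431, 2.1255)  len=0.3952
  (v4,v5,v2) [--+] → (-0.28891, 0.50042, 2.1255)–(0.10034, 0.569032, 2.1255)  len=0.3953
  (v5,v6,v2) [--+] → (-0.542978, 0.197635, 2.1255)–(-0.28891, 0.50042, 2.1255)  len=0.3953
  (v6,v7,v2) [--+] → (-0.542978, -0.197635, 2.1255)–(-0.542978, 0.197635, 2.1255)  len=0.3953
  (v7,v8,v2) [--+] → (-0.28891, -0.50042, 2.1255)–(-0.542978, -0.197635, 2.1255)  len=0.3953
  (v8,v9,v2) [--+] → (0.10034, -0.569032, 2.1255)–(-0.28891, -0.50042, 2.1255)  len=0.3953
  (v9,v10,v2) [--+] → (0.442638, -0.371431, 2.1255)–(0.10034, -0.569032, 2.1255)  len=0.3952
  (v10,v1,v2) [--+] → (0.57782, 0, 2.1255)–(0.442638, -0.371431, 2.1255)  len=0.3953

Chained into 1 loop(s):
  loop 1: 9 segments, perimeter = 3.5573
Total perimeter = 3.557


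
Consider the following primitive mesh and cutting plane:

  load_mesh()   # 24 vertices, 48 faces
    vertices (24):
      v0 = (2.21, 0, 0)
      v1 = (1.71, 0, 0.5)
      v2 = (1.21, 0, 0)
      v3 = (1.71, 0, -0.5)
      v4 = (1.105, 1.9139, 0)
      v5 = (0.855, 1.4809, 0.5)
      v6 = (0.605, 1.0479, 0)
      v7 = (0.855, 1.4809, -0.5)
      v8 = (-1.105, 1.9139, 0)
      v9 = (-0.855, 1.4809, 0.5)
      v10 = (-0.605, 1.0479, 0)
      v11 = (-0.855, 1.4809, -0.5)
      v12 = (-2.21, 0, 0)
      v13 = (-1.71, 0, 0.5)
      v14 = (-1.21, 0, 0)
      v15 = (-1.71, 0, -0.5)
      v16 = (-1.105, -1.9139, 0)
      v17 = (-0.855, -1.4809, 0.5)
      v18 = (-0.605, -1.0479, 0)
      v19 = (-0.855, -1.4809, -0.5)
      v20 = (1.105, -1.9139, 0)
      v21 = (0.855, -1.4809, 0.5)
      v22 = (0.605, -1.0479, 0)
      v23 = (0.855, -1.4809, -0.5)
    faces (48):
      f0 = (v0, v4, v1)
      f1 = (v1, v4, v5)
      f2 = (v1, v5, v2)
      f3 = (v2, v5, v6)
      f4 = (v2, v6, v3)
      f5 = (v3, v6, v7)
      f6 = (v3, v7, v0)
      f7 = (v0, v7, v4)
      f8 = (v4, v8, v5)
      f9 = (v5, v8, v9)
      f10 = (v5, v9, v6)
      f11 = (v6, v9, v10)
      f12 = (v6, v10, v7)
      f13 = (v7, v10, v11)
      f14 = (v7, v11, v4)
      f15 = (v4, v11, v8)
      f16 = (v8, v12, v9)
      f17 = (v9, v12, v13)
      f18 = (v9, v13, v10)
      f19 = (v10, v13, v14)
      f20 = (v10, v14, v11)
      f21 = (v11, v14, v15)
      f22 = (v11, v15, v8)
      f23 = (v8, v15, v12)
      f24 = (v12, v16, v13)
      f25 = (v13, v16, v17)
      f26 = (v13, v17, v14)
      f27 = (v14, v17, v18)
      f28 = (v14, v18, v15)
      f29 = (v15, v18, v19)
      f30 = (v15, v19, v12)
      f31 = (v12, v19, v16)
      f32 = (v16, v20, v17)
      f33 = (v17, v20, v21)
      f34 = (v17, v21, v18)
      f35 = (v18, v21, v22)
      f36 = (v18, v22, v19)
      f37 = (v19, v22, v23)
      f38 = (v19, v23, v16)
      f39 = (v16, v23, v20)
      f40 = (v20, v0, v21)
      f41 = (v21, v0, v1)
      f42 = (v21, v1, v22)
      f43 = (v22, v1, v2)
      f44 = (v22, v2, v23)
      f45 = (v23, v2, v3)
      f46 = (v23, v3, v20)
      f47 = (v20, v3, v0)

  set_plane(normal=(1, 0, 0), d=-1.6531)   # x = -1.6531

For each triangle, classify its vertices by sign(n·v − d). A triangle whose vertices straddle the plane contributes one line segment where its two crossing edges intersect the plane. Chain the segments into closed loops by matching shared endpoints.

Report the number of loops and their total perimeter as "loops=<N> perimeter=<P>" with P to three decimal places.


Straddling triangles (14 of 48):
  (v8,v12,v9) [+-+] → (-1.6531, 0.964571, 0)–(-1.6531, 0.608644, 0.205498)  len=0.4110
  (v9,v12,v13) [+--] → (-1.6531, 0.608644, 0.205498)–(-1.6531, 0.0985535, 0.5)  len=0.5890
  (v9,v13,v10) [+-+] → (-1.6531, 0.0985535, 0.5)–(-1.6531, 0.0539597, 0.474253)  len=0.0515
  (v10,v13,v14) [+-+] → (-1.6531, 0.0539597, 0.474253)–(-1.6531, 0, 0.4431)  len=0.0623
  (v11,v14,v15) [++-] → (-1.6531, 0, -0.4431)–(-1.6531, 0.0985535, -0.5)  len=0.1138
  (v11,v15,v8) [+-+] → (-1.6531, 0.0985535, -0.5)–(-1.6531, 0.180002, -0.452975)  len=0.0940
  (v8,v15,v12) [+--] → (-1.6531, 0.180002, -0.452975)–(-1.6531, 0.964571, 0)  len=0.9059
  (v12,v16,v13) [-+-] → (-1.6531, -0.964571, 0)–(-1.6531, -0.180002, 0.452975)  len=0.9059
  (v13,v16,v17) [-++] → (-1.6531, -0.180002, 0.452975)–(-1.6531, -0.0985535, 0.5)  len=0.0940
  (v13,v17,v14) [-++] → (-1.6531, -0.0985535, 0.5)–(-1.6531, 0, 0.4431)  len=0.1138
  (v14,v18,v15) [++-] → (-1.6531, -0.0539597, -0.474253)–(-1.6531, 0, -0.4431)  len=0.0623
  (v15,v18,v19) [-++] → (-1.6531, -0.0539597, -0.474253)–(-1.6531, -0.0985535, -0.5)  len=0.0515
  (v15,v19,v12) [-+-] → (-1.6531, -0.0985535, -0.5)–(-1.6531, -0.608644, -0.205498)  len=0.5890
  (v12,v19,v16) [-++] → (-1.6531, -0.608644, -0.205498)–(-1.6531, -0.964571, 0)  len=0.4110

Chained into 1 loop(s):
  loop 1: 14 segments, perimeter = 4.4552
Total perimeter = 4.455

loops=1 perimeter=4.455


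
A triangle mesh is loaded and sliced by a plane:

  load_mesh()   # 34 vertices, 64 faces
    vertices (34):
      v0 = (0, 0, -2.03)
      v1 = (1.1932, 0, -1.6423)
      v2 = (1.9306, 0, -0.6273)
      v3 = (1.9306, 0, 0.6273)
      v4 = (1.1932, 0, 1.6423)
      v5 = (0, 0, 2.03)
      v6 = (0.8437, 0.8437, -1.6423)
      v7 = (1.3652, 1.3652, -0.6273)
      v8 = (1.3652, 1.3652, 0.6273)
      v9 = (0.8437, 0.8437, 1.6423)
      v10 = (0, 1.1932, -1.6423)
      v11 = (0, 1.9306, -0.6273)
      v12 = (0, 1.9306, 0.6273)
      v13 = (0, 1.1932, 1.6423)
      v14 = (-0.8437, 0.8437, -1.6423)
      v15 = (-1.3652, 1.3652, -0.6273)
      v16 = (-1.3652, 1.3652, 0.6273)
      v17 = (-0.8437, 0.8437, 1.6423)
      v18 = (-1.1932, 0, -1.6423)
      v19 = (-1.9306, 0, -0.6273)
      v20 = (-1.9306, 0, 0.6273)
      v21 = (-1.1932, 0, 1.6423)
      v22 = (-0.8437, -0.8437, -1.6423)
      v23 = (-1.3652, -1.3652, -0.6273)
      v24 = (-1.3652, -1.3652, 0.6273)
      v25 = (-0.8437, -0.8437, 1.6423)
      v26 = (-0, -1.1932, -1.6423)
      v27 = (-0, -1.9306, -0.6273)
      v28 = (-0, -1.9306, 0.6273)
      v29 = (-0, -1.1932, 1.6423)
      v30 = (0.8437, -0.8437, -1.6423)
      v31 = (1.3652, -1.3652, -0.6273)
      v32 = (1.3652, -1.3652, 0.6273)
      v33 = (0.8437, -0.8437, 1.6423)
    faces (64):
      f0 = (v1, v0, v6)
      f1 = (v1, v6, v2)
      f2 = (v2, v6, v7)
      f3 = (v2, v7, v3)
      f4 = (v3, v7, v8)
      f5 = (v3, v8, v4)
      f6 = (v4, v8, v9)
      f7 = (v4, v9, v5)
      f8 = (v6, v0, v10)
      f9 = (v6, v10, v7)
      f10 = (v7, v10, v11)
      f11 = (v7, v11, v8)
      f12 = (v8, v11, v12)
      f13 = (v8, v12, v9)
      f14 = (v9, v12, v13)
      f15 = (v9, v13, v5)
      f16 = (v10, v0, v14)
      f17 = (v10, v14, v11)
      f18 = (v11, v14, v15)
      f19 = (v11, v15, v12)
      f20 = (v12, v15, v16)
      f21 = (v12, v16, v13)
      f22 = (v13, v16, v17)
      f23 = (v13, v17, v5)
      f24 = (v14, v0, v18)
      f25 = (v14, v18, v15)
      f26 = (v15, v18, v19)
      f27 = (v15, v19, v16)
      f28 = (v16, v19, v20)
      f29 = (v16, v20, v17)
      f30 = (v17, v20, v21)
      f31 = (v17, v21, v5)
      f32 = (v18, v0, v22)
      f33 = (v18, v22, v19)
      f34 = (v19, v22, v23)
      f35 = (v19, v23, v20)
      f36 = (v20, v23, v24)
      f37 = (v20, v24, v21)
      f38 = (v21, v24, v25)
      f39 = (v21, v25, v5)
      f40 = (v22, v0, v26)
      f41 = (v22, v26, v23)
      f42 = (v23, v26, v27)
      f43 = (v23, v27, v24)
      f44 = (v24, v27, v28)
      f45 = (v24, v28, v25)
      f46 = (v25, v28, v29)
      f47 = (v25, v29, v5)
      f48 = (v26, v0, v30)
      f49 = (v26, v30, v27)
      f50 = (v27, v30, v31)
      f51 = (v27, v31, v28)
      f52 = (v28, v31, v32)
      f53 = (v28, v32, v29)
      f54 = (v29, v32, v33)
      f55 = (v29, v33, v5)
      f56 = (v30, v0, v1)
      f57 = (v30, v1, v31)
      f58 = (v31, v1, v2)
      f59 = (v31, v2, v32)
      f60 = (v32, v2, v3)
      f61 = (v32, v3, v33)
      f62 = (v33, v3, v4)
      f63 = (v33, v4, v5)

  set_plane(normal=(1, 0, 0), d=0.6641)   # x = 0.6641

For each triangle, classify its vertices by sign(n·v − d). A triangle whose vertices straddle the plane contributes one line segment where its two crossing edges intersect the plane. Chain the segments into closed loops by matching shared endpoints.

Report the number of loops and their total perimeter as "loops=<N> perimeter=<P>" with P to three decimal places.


Straddling triangles (20 of 64):
  (v1,v0,v6) [+-+] → (0.6641, 0, -1.81422)–(0.6641, 0.6641, -1.72483)  len=0.6701
  (v4,v9,v5) [++-] → (0.6641, 0.6641, 1.72483)–(0.6641, 0, 1.81422)  len=0.6701
  (v6,v0,v10) [+--] → (0.6641, 0.6641, -1.72483)–(0.6641, 0.918099, -1.6423)  len=0.2671
  (v6,v10,v7) [+-+] → (0.6641, 0.918099, -1.6423)–(0.6641, 1.27687, -1.14855)  len=0.6103
  (v7,v10,v11) [+--] → (0.6641, 1.27687, -1.14855)–(0.6641, 1.65556, -0.6273)  len=0.6443
  (v7,v11,v8) [+-+] → (0.6641, 1.65556, -0.6273)–(0.6641, 1.65556, -0.0170012)  len=0.6103
  (v8,v11,v12) [+--] → (0.6641, 1.65556, -0.0170012)–(0.6641, 1.65556, 0.6273)  len=0.6443
  (v8,v12,v9) [+-+] → (0.6641, 1.65556, 0.6273)–(0.6641, 1.07507, 1.42624)  len=0.9876
  (v9,v12,v13) [+--] → (0.6641, 1.07507, 1.42624)–(0.6641, 0.918099, 1.6423)  len=0.2671
  (v9,v13,v5) [+--] → (0.6641, 0.918099, 1.6423)–(0.6641, 0.6641, 1.72483)  len=0.2671
  (v26,v0,v30) [--+] → (0.6641, -0.6641, -1.72483)–(0.6641, -0.918099, -1.6423)  len=0.2671
  (v26,v30,v27) [-+-] → (0.6641, -0.918099, -1.6423)–(0.6641, -1.07507, -1.42624)  len=0.2671
  (v27,v30,v31) [-++] → (0.6641, -1.07507, -1.42624)–(0.6641, -1.65556, -0.6273)  len=0.9876
  (v27,v31,v28) [-+-] → (0.6641, -1.65556, -0.6273)–(0.6641, -1.65556, 0.0170012)  len=0.6443
  (v28,v31,v32) [-++] → (0.6641, -1.65556, 0.0170012)–(0.6641, -1.65556, 0.6273)  len=0.6103
  (v28,v32,v29) [-+-] → (0.6641, -1.65556, 0.6273)–(0.6641, -1.27687, 1.14855)  len=0.6443
  (v29,v32,v33) [-++] → (0.6641, -1.27687, 1.14855)–(0.6641, -0.918099, 1.6423)  len=0.6103
  (v29,v33,v5) [-+-] → (0.6641, -0.918099, 1.6423)–(0.6641, -0.6641, 1.72483)  len=0.2671
  (v30,v0,v1) [+-+] → (0.6641, -0.6641, -1.72483)–(0.6641, 0, -1.81422)  len=0.6701
  (v33,v4,v5) [++-] → (0.6641, 0, 1.81422)–(0.6641, -0.6641, 1.72483)  len=0.6701

Chained into 1 loop(s):
  loop 1: 20 segments, perimeter = 11.2763
Total perimeter = 11.276

loops=1 perimeter=11.276


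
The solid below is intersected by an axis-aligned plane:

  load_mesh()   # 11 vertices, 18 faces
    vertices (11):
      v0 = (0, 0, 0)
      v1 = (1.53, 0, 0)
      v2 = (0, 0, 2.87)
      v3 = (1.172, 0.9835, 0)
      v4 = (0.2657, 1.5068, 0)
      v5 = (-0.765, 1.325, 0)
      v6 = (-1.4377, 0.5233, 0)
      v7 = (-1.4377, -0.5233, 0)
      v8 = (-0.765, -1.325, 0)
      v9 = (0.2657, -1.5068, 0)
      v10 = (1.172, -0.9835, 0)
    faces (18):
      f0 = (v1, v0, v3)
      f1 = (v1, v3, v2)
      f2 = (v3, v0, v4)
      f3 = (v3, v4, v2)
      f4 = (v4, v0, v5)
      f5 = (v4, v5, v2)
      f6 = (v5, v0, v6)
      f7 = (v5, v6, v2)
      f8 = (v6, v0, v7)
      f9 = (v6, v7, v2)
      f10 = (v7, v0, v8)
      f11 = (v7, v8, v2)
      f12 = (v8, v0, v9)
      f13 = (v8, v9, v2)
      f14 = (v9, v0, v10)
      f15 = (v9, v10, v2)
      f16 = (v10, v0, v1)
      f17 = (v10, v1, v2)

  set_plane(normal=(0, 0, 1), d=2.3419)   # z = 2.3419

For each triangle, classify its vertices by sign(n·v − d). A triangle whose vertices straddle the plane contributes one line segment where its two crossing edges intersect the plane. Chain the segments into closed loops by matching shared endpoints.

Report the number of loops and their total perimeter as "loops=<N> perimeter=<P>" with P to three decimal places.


loops=1 perimeter=1.733

Straddling triangles (9 of 18):
  (v1,v3,v2) [--+] → (0.215656, 0.180971, 2.3419)–(0.281531, 0, 2.3419)  len=0.1926
  (v3,v4,v2) [--+] → (0.0488907, 0.277262, 2.3419)–(0.215656, 0.180971, 2.3419)  len=0.1926
  (v4,v5,v2) [--+] → (-0.140765, 0.243809, 2.3419)–(0.0488907, 0.277262, 2.3419)  len=0.1926
  (v5,v6,v2) [--+] → (-0.264547, 0.0962908, 2.3419)–(-0.140765, 0.243809, 2.3419)  len=0.1926
  (v6,v7,v2) [--+] → (-0.264547, -0.0962908, 2.3419)–(-0.264547, 0.0962908, 2.3419)  len=0.1926
  (v7,v8,v2) [--+] → (-0.140765, -0.243809, 2.3419)–(-0.264547, -0.0962908, 2.3419)  len=0.1926
  (v8,v9,v2) [--+] → (0.0488907, -0.277262, 2.3419)–(-0.140765, -0.243809, 2.3419)  len=0.1926
  (v9,v10,v2) [--+] → (0.215656, -0.180971, 2.3419)–(0.0488907, -0.277262, 2.3419)  len=0.1926
  (v10,v1,v2) [--+] → (0.281531, 0, 2.3419)–(0.215656, -0.180971, 2.3419)  len=0.1926

Chained into 1 loop(s):
  loop 1: 9 segments, perimeter = 1.7332
Total perimeter = 1.733


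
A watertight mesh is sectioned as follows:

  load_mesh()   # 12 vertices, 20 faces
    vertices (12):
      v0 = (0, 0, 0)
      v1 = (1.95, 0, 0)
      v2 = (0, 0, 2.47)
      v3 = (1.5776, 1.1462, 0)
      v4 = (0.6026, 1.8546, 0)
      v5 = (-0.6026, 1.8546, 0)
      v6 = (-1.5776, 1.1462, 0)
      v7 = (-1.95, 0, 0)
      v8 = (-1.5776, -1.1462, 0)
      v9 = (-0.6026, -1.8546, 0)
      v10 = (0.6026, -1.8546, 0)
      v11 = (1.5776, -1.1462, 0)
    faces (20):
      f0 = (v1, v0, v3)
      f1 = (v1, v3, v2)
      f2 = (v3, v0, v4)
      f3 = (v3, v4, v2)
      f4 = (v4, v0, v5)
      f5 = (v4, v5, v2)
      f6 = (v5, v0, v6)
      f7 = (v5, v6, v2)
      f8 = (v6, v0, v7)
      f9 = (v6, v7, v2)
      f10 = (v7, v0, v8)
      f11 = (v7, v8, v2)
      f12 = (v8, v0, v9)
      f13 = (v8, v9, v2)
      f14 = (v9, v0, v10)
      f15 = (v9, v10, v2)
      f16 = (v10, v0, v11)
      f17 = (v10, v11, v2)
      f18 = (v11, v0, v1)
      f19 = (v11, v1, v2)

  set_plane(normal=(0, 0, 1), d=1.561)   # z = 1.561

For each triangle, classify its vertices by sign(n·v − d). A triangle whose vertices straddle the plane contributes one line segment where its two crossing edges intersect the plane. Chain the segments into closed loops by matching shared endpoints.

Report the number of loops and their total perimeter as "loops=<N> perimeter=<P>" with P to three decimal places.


Straddling triangles (10 of 20):
  (v1,v3,v2) [--+] → (0.580582, 0.42182, 1.561)–(0.717632, 0, 1.561)  len=0.4435
  (v3,v4,v2) [--+] → (0.221767, 0.682523, 1.561)–(0.580582, 0.42182, 1.561)  len=0.4435
  (v4,v5,v2) [--+] → (-0.221767, 0.682523, 1.561)–(0.221767, 0.682523, 1.561)  len=0.4435
  (v5,v6,v2) [--+] → (-0.580582, 0.42182, 1.561)–(-0.221767, 0.682523, 1.561)  len=0.4435
  (v6,v7,v2) [--+] → (-0.717632, 0, 1.561)–(-0.580582, 0.42182, 1.561)  len=0.4435
  (v7,v8,v2) [--+] → (-0.580582, -0.42182, 1.561)–(-0.717632, 0, 1.561)  len=0.4435
  (v8,v9,v2) [--+] → (-0.221767, -0.682523, 1.561)–(-0.580582, -0.42182, 1.561)  len=0.4435
  (v9,v10,v2) [--+] → (0.221767, -0.682523, 1.561)–(-0.221767, -0.682523, 1.561)  len=0.4435
  (v10,v11,v2) [--+] → (0.580582, -0.42182, 1.561)–(0.221767, -0.682523, 1.561)  len=0.4435
  (v11,v1,v2) [--+] → (0.717632, 0, 1.561)–(0.580582, -0.42182, 1.561)  len=0.4435

Chained into 1 loop(s):
  loop 1: 10 segments, perimeter = 4.4353
Total perimeter = 4.435

loops=1 perimeter=4.435
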